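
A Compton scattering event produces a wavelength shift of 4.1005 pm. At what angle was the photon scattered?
133.63°

From the Compton formula Δλ = λ_C(1 - cos θ), we can solve for θ:

cos θ = 1 - Δλ/λ_C

Given:
- Δλ = 4.1005 pm
- λ_C = h/(m_e·c) ≈ 2.42631024 pm

cos θ = 1 - 4.1005/2.42631024
cos θ = 1 - 1.690015
cos θ = -0.690015

θ = arccos(-0.690015)
θ = 133.63°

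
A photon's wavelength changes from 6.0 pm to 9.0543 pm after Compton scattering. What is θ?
105.00°

First find the wavelength shift:
Δλ = λ' - λ = 9.0543 - 6.0 = 3.0543 pm

Using Δλ = λ_C(1 - cos θ), with λ_C = h/(m_e·c) ≈ 2.42631024 pm:
cos θ = 1 - Δλ/λ_C
cos θ = 1 - 3.0543/2.42631024
cos θ = -0.258825

θ = arccos(-0.258825)
θ = 105.00°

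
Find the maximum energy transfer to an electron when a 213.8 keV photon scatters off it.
97.4014 keV

Maximum energy transfer occurs at θ = 180° (backscattering).

Initial photon: E₀ = 213.8 keV → λ₀ = 5.7991 pm

Maximum Compton shift (at 180°):
Δλ_max = 2λ_C = 2 × 2.4263 = 4.8526 pm

Final wavelength:
λ' = 5.7991 + 4.8526 = 10.6517 pm

Minimum photon energy (maximum energy to electron):
E'_min = hc/λ' = 116.3986 keV

Maximum electron kinetic energy:
K_max = E₀ - E'_min = 213.8000 - 116.3986 = 97.4014 keV

(Intermediate values are shown rounded; full precision is carried through to the final answer.)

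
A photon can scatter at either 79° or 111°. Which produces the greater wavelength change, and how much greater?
111° produces the larger shift by a factor of 1.679

Calculate both shifts using Δλ = λ_C(1 - cos θ):

For θ₁ = 79°:
Δλ₁ = 2.4263 × (1 - cos(79°))
Δλ₁ = 2.4263 × 0.8092
Δλ₁ = 1.9633 pm

For θ₂ = 111°:
Δλ₂ = 2.4263 × (1 - cos(111°))
Δλ₂ = 2.4263 × 1.3584
Δλ₂ = 3.2958 pm

The 111° angle produces the larger shift.
Ratio: 3.2958/1.9633 = 1.679

(Intermediate values are shown rounded; full precision is carried through to the final answer.)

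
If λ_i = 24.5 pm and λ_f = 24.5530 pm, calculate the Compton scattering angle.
12.00°

First find the wavelength shift:
Δλ = λ' - λ = 24.5530 - 24.5 = 0.0530 pm

Using Δλ = λ_C(1 - cos θ), with λ_C = h/(m_e·c) ≈ 2.42631024 pm:
cos θ = 1 - Δλ/λ_C
cos θ = 1 - 0.0530/2.42631024
cos θ = 0.978156

θ = arccos(0.978156)
θ = 12.00°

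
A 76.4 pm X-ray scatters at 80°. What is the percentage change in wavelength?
2.6243%

Calculate the Compton shift:
Δλ = λ_C(1 - cos(80°))
Δλ = 2.4263 × (1 - cos(80°))
Δλ = 2.4263 × 0.8264
Δλ = 2.0050 pm

Percentage change:
(Δλ/λ₀) × 100 = (2.0050/76.4) × 100
= 2.6243%

(Intermediate values are shown rounded; full precision is carried through to the final answer.)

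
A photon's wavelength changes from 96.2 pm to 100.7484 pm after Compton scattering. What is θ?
151.00°

First find the wavelength shift:
Δλ = λ' - λ = 100.7484 - 96.2 = 4.5484 pm

Using Δλ = λ_C(1 - cos θ), with λ_C = h/(m_e·c) ≈ 2.42631024 pm:
cos θ = 1 - Δλ/λ_C
cos θ = 1 - 4.5484/2.42631024
cos θ = -0.874616

θ = arccos(-0.874616)
θ = 151.00°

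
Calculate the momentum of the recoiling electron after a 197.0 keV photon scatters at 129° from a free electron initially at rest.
1.5439e-22 kg·m/s

The electron is initially at rest, so by conservation of momentum:
p⃗_e = p⃗₀ − p⃗'  (incident photon momentum minus scattered photon momentum)

Photon momentum magnitudes (p = h/λ = E/c):
λ₀ = hc/E₀ = 6.2936 pm → p₀ = h/λ₀ = 1.0528e-22 kg·m/s
Δλ = λ_C(1 − cos 129°) = 3.9532 pm
λ' = 10.2469 pm → p' = h/λ' = 6.4664e-23 kg·m/s

The scattered photon makes angle θ = 129° with the incident direction, so by the law of cosines:
|p⃗_e|² = p₀² + p'² − 2p₀p'cos θ
|p⃗_e|² = (1.0528e-22)² + (6.4664e-23)² − 2·1.0528e-22·6.4664e-23·cos(129°)
|p⃗_e| = 1.5439e-22 kg·m/s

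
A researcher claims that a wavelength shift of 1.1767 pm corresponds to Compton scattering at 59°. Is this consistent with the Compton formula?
Yes, consistent

Calculate the expected shift for θ = 59°:

Δλ_expected = λ_C(1 - cos(59°))
Δλ_expected = 2.4263 × (1 - cos(59°))
Δλ_expected = 2.4263 × 0.4850
Δλ_expected = 1.1767 pm

Given shift: 1.1767 pm
Expected shift: 1.1767 pm
Difference: 0.0000 pm

The values match. This is consistent with Compton scattering at the stated angle.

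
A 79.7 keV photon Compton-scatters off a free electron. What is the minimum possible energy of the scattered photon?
60.7498 keV (at θ = 180°)

The scattered photon has minimum energy when its wavelength is maximum, i.e., when the Compton shift Δλ = λ_C(1 − cos θ) is maximum. This occurs at θ = 180° (backscattering), giving Δλ_max = 2λ_C = 4.8526 pm.

Initial wavelength: λ₀ = hc/E₀ = 15.5564 pm
Maximum final wavelength: λ'_max = λ₀ + 2λ_C = 15.5564 + 4.8526 = 20.4090 pm
Minimum final energy: E'_min = hc/λ'_max = 60.7498 keV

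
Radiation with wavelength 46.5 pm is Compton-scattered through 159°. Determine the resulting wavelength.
51.1915 pm

Using the Compton scattering formula:
λ' = λ + Δλ = λ + λ_C(1 - cos θ)

Given:
- Initial wavelength λ = 46.5 pm
- Scattering angle θ = 159°
- Compton wavelength λ_C ≈ 2.4263 pm

Calculate the shift:
Δλ = 2.4263 × (1 - cos(159°))
Δλ = 2.4263 × 1.9336
Δλ = 4.6915 pm

Final wavelength:
λ' = 46.5 + 4.6915 = 51.1915 pm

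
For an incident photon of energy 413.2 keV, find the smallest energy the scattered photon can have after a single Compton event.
157.8772 keV (at θ = 180°)

The scattered photon has minimum energy when its wavelength is maximum, i.e., when the Compton shift Δλ = λ_C(1 − cos θ) is maximum. This occurs at θ = 180° (backscattering), giving Δλ_max = 2λ_C = 4.8526 pm.

Initial wavelength: λ₀ = hc/E₀ = 3.0006 pm
Maximum final wavelength: λ'_max = λ₀ + 2λ_C = 3.0006 + 4.8526 = 7.8532 pm
Minimum final energy: E'_min = hc/λ'_max = 157.8772 keV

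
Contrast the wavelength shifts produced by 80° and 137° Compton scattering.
137° produces the larger shift by a factor of 2.095

Calculate both shifts using Δλ = λ_C(1 - cos θ):

For θ₁ = 80°:
Δλ₁ = 2.4263 × (1 - cos(80°))
Δλ₁ = 2.4263 × 0.8264
Δλ₁ = 2.0050 pm

For θ₂ = 137°:
Δλ₂ = 2.4263 × (1 - cos(137°))
Δλ₂ = 2.4263 × 1.7314
Δλ₂ = 4.2008 pm

The 137° angle produces the larger shift.
Ratio: 4.2008/2.0050 = 2.095

(Intermediate values are shown rounded; full precision is carried through to the final answer.)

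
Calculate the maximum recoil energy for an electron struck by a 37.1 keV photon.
4.7041 keV

Maximum energy transfer occurs at θ = 180° (backscattering).

Initial photon: E₀ = 37.1 keV → λ₀ = 33.4189 pm

Maximum Compton shift (at 180°):
Δλ_max = 2λ_C = 2 × 2.4263 = 4.8526 pm

Final wavelength:
λ' = 33.4189 + 4.8526 = 38.2715 pm

Minimum photon energy (maximum energy to electron):
E'_min = hc/λ' = 32.3959 keV

Maximum electron kinetic energy:
K_max = E₀ - E'_min = 37.1000 - 32.3959 = 4.7041 keV

(Intermediate values are shown rounded; full precision is carried through to the final answer.)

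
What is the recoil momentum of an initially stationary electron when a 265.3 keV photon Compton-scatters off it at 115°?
1.9112e-22 kg·m/s

The electron is initially at rest, so by conservation of momentum:
p⃗_e = p⃗₀ − p⃗'  (incident photon momentum minus scattered photon momentum)

Photon momentum magnitudes (p = h/λ = E/c):
λ₀ = hc/E₀ = 4.6734 pm → p₀ = h/λ₀ = 1.4178e-22 kg·m/s
Δλ = λ_C(1 − cos 115°) = 3.4517 pm
λ' = 8.1251 pm → p' = h/λ' = 8.1551e-23 kg·m/s

The scattered photon makes angle θ = 115° with the incident direction, so by the law of cosines:
|p⃗_e|² = p₀² + p'² − 2p₀p'cos θ
|p⃗_e|² = (1.4178e-22)² + (8.1551e-23)² − 2·1.4178e-22·8.1551e-23·cos(115°)
|p⃗_e| = 1.9112e-22 kg·m/s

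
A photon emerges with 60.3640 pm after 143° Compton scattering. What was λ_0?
56.0000 pm

From λ' = λ + Δλ, we have λ = λ' - Δλ

First calculate the Compton shift:
Δλ = λ_C(1 - cos θ)
Δλ = 2.4263 × (1 - cos(143°))
Δλ = 2.4263 × 1.7986
Δλ = 4.3640 pm

Initial wavelength:
λ = λ' - Δλ
λ = 60.3640 - 4.3640
λ = 56.0000 pm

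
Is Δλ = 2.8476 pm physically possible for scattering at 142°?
No, inconsistent

Calculate the expected shift for θ = 142°:

Δλ_expected = λ_C(1 - cos(142°))
Δλ_expected = 2.4263 × (1 - cos(142°))
Δλ_expected = 2.4263 × 1.7880
Δλ_expected = 4.3383 pm

Given shift: 2.8476 pm
Expected shift: 4.3383 pm
Difference: 1.4906 pm

The values do not match. The given shift corresponds to θ ≈ 100.0°, not 142°.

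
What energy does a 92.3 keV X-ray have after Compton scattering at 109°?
74.4695 keV

First convert energy to wavelength:
λ = hc/E, with hc ≈ 1239.842 keV·pm (i.e. 1239.842 eV·nm)

For E = 92.3 keV = 92300 eV:
λ = 1239.842 keV·pm / 92.3 keV
λ = 13.4327 pm

Calculate the Compton shift:
Δλ = λ_C(1 - cos(109°)) = 2.4263 × 1.3256
Δλ = 3.2162 pm

Final wavelength:
λ' = 13.4327 + 3.2162 = 16.6490 pm

Final energy:
E' = hc/λ' = 1239.842 / 16.6490 = 74.4695 keV

(Intermediate values are shown rounded; full precision is carried through to the final answer.)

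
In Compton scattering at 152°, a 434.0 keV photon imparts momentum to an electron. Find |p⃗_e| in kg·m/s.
3.1354e-22 kg·m/s

The electron is initially at rest, so by conservation of momentum:
p⃗_e = p⃗₀ − p⃗'  (incident photon momentum minus scattered photon momentum)

Photon momentum magnitudes (p = h/λ = E/c):
λ₀ = hc/E₀ = 2.8568 pm → p₀ = h/λ₀ = 2.3194e-22 kg·m/s
Δλ = λ_C(1 − cos 152°) = 4.5686 pm
λ' = 7.4254 pm → p' = h/λ' = 8.9235e-23 kg·m/s

The scattered photon makes angle θ = 152° with the incident direction, so by the law of cosines:
|p⃗_e|² = p₀² + p'² − 2p₀p'cos θ
|p⃗_e|² = (2.3194e-22)² + (8.9235e-23)² − 2·2.3194e-22·8.9235e-23·cos(152°)
|p⃗_e| = 3.1354e-22 kg·m/s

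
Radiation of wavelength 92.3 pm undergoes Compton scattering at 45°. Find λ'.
93.0106 pm

Using the Compton formula: λ' = λ + λ_C(1 − cos θ)

For θ = 45°, cos θ = √2/2 (exact) ≈ 0.7071, so:
1 − cos 45° = 1 − (√2/2) ≈ 0.2929

Δλ = λ_C × 0.2929 = 2.4263 × 0.2929 = 0.7106 pm

λ' = 92.3 + 0.7106 = 93.0106 pm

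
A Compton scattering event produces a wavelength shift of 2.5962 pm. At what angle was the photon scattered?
94.02°

From the Compton formula Δλ = λ_C(1 - cos θ), we can solve for θ:

cos θ = 1 - Δλ/λ_C

Given:
- Δλ = 2.5962 pm
- λ_C = h/(m_e·c) ≈ 2.42631024 pm

cos θ = 1 - 2.5962/2.42631024
cos θ = 1 - 1.070020
cos θ = -0.070020

θ = arccos(-0.070020)
θ = 94.02°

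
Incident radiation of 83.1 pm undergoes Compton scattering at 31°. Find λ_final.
83.4466 pm

Using the Compton scattering formula:
λ' = λ + Δλ = λ + λ_C(1 - cos θ)

Given:
- Initial wavelength λ = 83.1 pm
- Scattering angle θ = 31°
- Compton wavelength λ_C ≈ 2.4263 pm

Calculate the shift:
Δλ = 2.4263 × (1 - cos(31°))
Δλ = 2.4263 × 0.1428
Δλ = 0.3466 pm

Final wavelength:
λ' = 83.1 + 0.3466 = 83.4466 pm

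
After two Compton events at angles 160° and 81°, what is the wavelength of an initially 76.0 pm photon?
82.7530 pm

Apply Compton shift twice:

First scattering at θ₁ = 160°:
Δλ₁ = λ_C(1 - cos(160°))
Δλ₁ = 2.4263 × 1.9397
Δλ₁ = 4.7063 pm

After first scattering:
λ₁ = 76.0 + 4.7063 = 80.7063 pm

Second scattering at θ₂ = 81°:
Δλ₂ = λ_C(1 - cos(81°))
Δλ₂ = 2.4263 × 0.8436
Δλ₂ = 2.0468 pm

Final wavelength:
λ₂ = 80.7063 + 2.0468 = 82.7530 pm

Total shift: Δλ_total = 4.7063 + 2.0468 = 6.7530 pm

(Intermediate values are shown rounded; full precision is carried through to the final answer.)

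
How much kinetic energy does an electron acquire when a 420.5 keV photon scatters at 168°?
260.4810 keV

By energy conservation: K_e = E_initial - E_final

First find the scattered photon energy:
Initial wavelength: λ = hc/E = 2.9485 pm
Compton shift: Δλ = λ_C(1 - cos(168°)) = 4.7996 pm
Final wavelength: λ' = 2.9485 + 4.7996 = 7.7481 pm
Final photon energy: E' = hc/λ' = 160.0190 keV

Electron kinetic energy:
K_e = E - E' = 420.5000 - 160.0190 = 260.4810 keV

(Intermediate values are shown rounded; full precision is carried through to the final answer.)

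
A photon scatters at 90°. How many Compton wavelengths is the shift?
1.0000 λ_C

The Compton shift formula is:
Δλ = λ_C(1 - cos θ)

Dividing both sides by λ_C:
Δλ/λ_C = 1 - cos θ

For θ = 90°:
Δλ/λ_C = 1 - cos(90°)
Δλ/λ_C = 1 - 0.0000
Δλ/λ_C = 1.0000

This means the shift is 1.0000 × λ_C = 2.4263 pm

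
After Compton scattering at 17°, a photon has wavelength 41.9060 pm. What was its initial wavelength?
41.8000 pm

From λ' = λ + Δλ, we have λ = λ' - Δλ

First calculate the Compton shift:
Δλ = λ_C(1 - cos θ)
Δλ = 2.4263 × (1 - cos(17°))
Δλ = 2.4263 × 0.0437
Δλ = 0.1060 pm

Initial wavelength:
λ = λ' - Δλ
λ = 41.9060 - 0.1060
λ = 41.8000 pm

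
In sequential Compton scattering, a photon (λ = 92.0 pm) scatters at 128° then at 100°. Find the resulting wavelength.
98.7677 pm

Apply Compton shift twice:

First scattering at θ₁ = 128°:
Δλ₁ = λ_C(1 - cos(128°))
Δλ₁ = 2.4263 × 1.6157
Δλ₁ = 3.9201 pm

After first scattering:
λ₁ = 92.0 + 3.9201 = 95.9201 pm

Second scattering at θ₂ = 100°:
Δλ₂ = λ_C(1 - cos(100°))
Δλ₂ = 2.4263 × 1.1736
Δλ₂ = 2.8476 pm

Final wavelength:
λ₂ = 95.9201 + 2.8476 = 98.7677 pm

Total shift: Δλ_total = 3.9201 + 2.8476 = 6.7677 pm

(Intermediate values are shown rounded; full precision is carried through to the final answer.)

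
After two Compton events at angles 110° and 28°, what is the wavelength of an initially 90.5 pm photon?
94.0402 pm

Apply Compton shift twice:

First scattering at θ₁ = 110°:
Δλ₁ = λ_C(1 - cos(110°))
Δλ₁ = 2.4263 × 1.3420
Δλ₁ = 3.2562 pm

After first scattering:
λ₁ = 90.5 + 3.2562 = 93.7562 pm

Second scattering at θ₂ = 28°:
Δλ₂ = λ_C(1 - cos(28°))
Δλ₂ = 2.4263 × 0.1171
Δλ₂ = 0.2840 pm

Final wavelength:
λ₂ = 93.7562 + 0.2840 = 94.0402 pm

Total shift: Δλ_total = 3.2562 + 0.2840 = 3.5402 pm

(Intermediate values are shown rounded; full precision is carried through to the final answer.)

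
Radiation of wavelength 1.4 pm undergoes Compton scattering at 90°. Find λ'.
3.8263 pm

Using the Compton formula: λ' = λ + λ_C(1 − cos θ)

For θ = 90°, cos θ = 0 (exact) = 0.0000, so:
1 − cos 90° = 1 − (0) = 1.0000

Δλ = λ_C × 1.0000 = 2.4263 × 1.0000 = 2.4263 pm

λ' = 1.4 + 2.4263 = 3.8263 pm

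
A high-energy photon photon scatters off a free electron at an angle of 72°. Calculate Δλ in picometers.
1.6765 pm

Using the Compton scattering formula:
Δλ = λ_C(1 - cos θ)

where λ_C = h/(m_e·c) ≈ 2.4263 pm is the Compton wavelength of an electron.

For θ = 72°:
cos(72°) = 0.3090
1 - cos(72°) = 0.6910

Δλ = 2.4263 × 0.6910
Δλ = 1.6765 pm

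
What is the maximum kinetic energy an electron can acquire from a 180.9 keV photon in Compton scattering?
74.9882 keV

Maximum energy transfer occurs at θ = 180° (backscattering).

Initial photon: E₀ = 180.9 keV → λ₀ = 6.8537 pm

Maximum Compton shift (at 180°):
Δλ_max = 2λ_C = 2 × 2.4263 = 4.8526 pm

Final wavelength:
λ' = 6.8537 + 4.8526 = 11.7064 pm

Minimum photon energy (maximum energy to electron):
E'_min = hc/λ' = 105.9118 keV

Maximum electron kinetic energy:
K_max = E₀ - E'_min = 180.9000 - 105.9118 = 74.9882 keV

(Intermediate values are shown rounded; full precision is carried through to the final answer.)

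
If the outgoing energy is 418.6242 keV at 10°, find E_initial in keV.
423.9000 keV

Convert final energy to wavelength (hc ≈ 1239.842 keV·pm):
λ' = hc/E' = 1239.842 / 418.6242 = 2.9617 pm

Calculate the Compton shift:
Δλ = λ_C(1 - cos(10°))
Δλ = 2.4263 × (1 - cos(10°))
Δλ = 0.0369 pm

Initial wavelength:
λ = λ' - Δλ = 2.9617 - 0.0369 = 2.9248 pm

Initial energy:
E = hc/λ = 1239.842 / 2.9248 = 423.9000 keV

(Intermediate values are shown rounded; full precision is carried through to the final answer.)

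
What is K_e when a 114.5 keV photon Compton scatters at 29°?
3.1289 keV

By energy conservation: K_e = E_initial - E_final

First find the scattered photon energy:
Initial wavelength: λ = hc/E = 10.8283 pm
Compton shift: Δλ = λ_C(1 - cos(29°)) = 0.3042 pm
Final wavelength: λ' = 10.8283 + 0.3042 = 11.1325 pm
Final photon energy: E' = hc/λ' = 111.3711 keV

Electron kinetic energy:
K_e = E - E' = 114.5000 - 111.3711 = 3.1289 keV

(Intermediate values are shown rounded; full precision is carried through to the final answer.)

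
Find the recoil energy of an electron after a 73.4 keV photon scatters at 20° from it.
0.6304 keV

By energy conservation: K_e = E_initial - E_final

First find the scattered photon energy:
Initial wavelength: λ = hc/E = 16.8916 pm
Compton shift: Δλ = λ_C(1 - cos(20°)) = 0.1463 pm
Final wavelength: λ' = 16.8916 + 0.1463 = 17.0379 pm
Final photon energy: E' = hc/λ' = 72.7696 keV

Electron kinetic energy:
K_e = E - E' = 73.4000 - 72.7696 = 0.6304 keV

(Intermediate values are shown rounded; full precision is carried through to the final answer.)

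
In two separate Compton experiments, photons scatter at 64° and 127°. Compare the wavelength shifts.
127° produces the larger shift by a factor of 2.852

Calculate both shifts using Δλ = λ_C(1 - cos θ):

For θ₁ = 64°:
Δλ₁ = 2.4263 × (1 - cos(64°))
Δλ₁ = 2.4263 × 0.5616
Δλ₁ = 1.3627 pm

For θ₂ = 127°:
Δλ₂ = 2.4263 × (1 - cos(127°))
Δλ₂ = 2.4263 × 1.6018
Δλ₂ = 3.8865 pm

The 127° angle produces the larger shift.
Ratio: 3.8865/1.3627 = 2.852

(Intermediate values are shown rounded; full precision is carried through to the final answer.)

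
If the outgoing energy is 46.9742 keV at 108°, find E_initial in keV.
53.4000 keV

Convert final energy to wavelength (hc ≈ 1239.842 keV·pm):
λ' = hc/E' = 1239.842 / 46.9742 = 26.3941 pm

Calculate the Compton shift:
Δλ = λ_C(1 - cos(108°))
Δλ = 2.4263 × (1 - cos(108°))
Δλ = 3.1761 pm

Initial wavelength:
λ = λ' - Δλ = 26.3941 - 3.1761 = 23.2180 pm

Initial energy:
E = hc/λ = 1239.842 / 23.2180 = 53.4000 keV

(Intermediate values are shown rounded; full precision is carried through to the final answer.)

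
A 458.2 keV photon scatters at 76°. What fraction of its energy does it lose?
0.4047 (or 40.47%)

Calculate initial and final photon energies:

Initial: E₀ = 458.2 keV → λ₀ = 2.7059 pm
Compton shift: Δλ = 1.8393 pm
Final wavelength: λ' = 4.5452 pm
Final energy: E' = 272.7787 keV

Fractional energy loss:
(E₀ - E')/E₀ = (458.2000 - 272.7787)/458.2000
= 185.4213/458.2000
= 0.4047
= 40.47%

(Intermediate values are shown rounded; full precision is carried through to the final answer.)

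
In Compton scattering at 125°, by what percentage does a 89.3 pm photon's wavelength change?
4.2755%

Calculate the Compton shift:
Δλ = λ_C(1 - cos(125°))
Δλ = 2.4263 × (1 - cos(125°))
Δλ = 2.4263 × 1.5736
Δλ = 3.8180 pm

Percentage change:
(Δλ/λ₀) × 100 = (3.8180/89.3) × 100
= 4.2755%

(Intermediate values are shown rounded; full precision is carried through to the final answer.)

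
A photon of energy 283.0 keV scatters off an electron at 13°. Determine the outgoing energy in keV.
279.0392 keV

First convert energy to wavelength:
λ = hc/E, with hc ≈ 1239.842 keV·pm (i.e. 1239.842 eV·nm)

For E = 283.0 keV = 283000 eV:
λ = 1239.842 keV·pm / 283.0 keV
λ = 4.3811 pm

Calculate the Compton shift:
Δλ = λ_C(1 - cos(13°)) = 2.4263 × 0.0256
Δλ = 0.0622 pm

Final wavelength:
λ' = 4.3811 + 0.0622 = 4.4433 pm

Final energy:
E' = hc/λ' = 1239.842 / 4.4433 = 279.0392 keV

(Intermediate values are shown rounded; full precision is carried through to the final answer.)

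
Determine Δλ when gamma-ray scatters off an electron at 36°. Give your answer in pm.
0.4634 pm

Using the Compton scattering formula:
Δλ = λ_C(1 - cos θ)

where λ_C = h/(m_e·c) ≈ 2.4263 pm is the Compton wavelength of an electron.

For θ = 36°:
cos(36°) = 0.8090
1 - cos(36°) = 0.1910

Δλ = 2.4263 × 0.1910
Δλ = 0.4634 pm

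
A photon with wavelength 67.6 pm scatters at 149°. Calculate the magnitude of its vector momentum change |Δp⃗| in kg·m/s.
1.8301e-23 kg·m/s

Photon momentum magnitude is p = h/λ.

Initial momentum:
p₀ = h/λ = 6.6261e-34/6.7600e-11 = 9.8019e-24 kg·m/s

After scattering:
λ' = λ + Δλ = 67.6 + 4.5061 = 72.1061 pm
p' = h/λ' = 6.6261e-34/7.2106e-11 = 9.1893e-24 kg·m/s

Momentum is a vector; the scattered photon's direction makes angle θ = 149° with the incident direction. The magnitude of the vector change Δp⃗ = p⃗₀ − p⃗' is found from the law of cosines:
|Δp⃗|² = p₀² + p'² − 2p₀p'cos θ
|Δp⃗|² = (9.8019e-24)² + (9.1893e-24)² − 2·9.8019e-24·9.1893e-24·cos(149°)
|Δp⃗| = 1.8301e-23 kg·m/s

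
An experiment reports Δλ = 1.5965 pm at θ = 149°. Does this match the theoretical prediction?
No, inconsistent

Calculate the expected shift for θ = 149°:

Δλ_expected = λ_C(1 - cos(149°))
Δλ_expected = 2.4263 × (1 - cos(149°))
Δλ_expected = 2.4263 × 1.8572
Δλ_expected = 4.5061 pm

Given shift: 1.5965 pm
Expected shift: 4.5061 pm
Difference: 2.9096 pm

The values do not match. The given shift corresponds to θ ≈ 70.0°, not 149°.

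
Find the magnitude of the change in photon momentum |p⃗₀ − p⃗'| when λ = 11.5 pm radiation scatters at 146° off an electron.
9.4974e-23 kg·m/s

Photon momentum magnitude is p = h/λ.

Initial momentum:
p₀ = h/λ = 6.6261e-34/1.1500e-11 = 5.7618e-23 kg·m/s

After scattering:
λ' = λ + Δλ = 11.5 + 4.4378 = 15.9378 pm
p' = h/λ' = 6.6261e-34/1.5938e-11 = 4.1575e-23 kg·m/s

Momentum is a vector; the scattered photon's direction makes angle θ = 146° with the incident direction. The magnitude of the vector change Δp⃗ = p⃗₀ − p⃗' is found from the law of cosines:
|Δp⃗|² = p₀² + p'² − 2p₀p'cos θ
|Δp⃗|² = (5.7618e-23)² + (4.1575e-23)² − 2·5.7618e-23·4.1575e-23·cos(146°)
|Δp⃗| = 9.4974e-23 kg·m/s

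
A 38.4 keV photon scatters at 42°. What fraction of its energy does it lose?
0.0189 (or 1.89%)

Calculate initial and final photon energies:

Initial: E₀ = 38.4 keV → λ₀ = 32.2876 pm
Compton shift: Δλ = 0.6232 pm
Final wavelength: λ' = 32.9108 pm
Final energy: E' = 37.6728 keV

Fractional energy loss:
(E₀ - E')/E₀ = (38.4000 - 37.6728)/38.4000
= 0.7272/38.4000
= 0.0189
= 1.89%

(Intermediate values are shown rounded; full precision is carried through to the final answer.)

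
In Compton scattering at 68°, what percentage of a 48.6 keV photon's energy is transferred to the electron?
0.0561 (or 5.61%)

Calculate initial and final photon energies:

Initial: E₀ = 48.6 keV → λ₀ = 25.5112 pm
Compton shift: Δλ = 1.5174 pm
Final wavelength: λ' = 27.0286 pm
Final energy: E' = 45.8716 keV

Fractional energy loss:
(E₀ - E')/E₀ = (48.6000 - 45.8716)/48.6000
= 2.7284/48.6000
= 0.0561
= 5.61%

(Intermediate values are shown rounded; full precision is carried through to the final answer.)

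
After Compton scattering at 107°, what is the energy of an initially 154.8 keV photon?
111.2464 keV

First convert energy to wavelength:
λ = hc/E, with hc ≈ 1239.842 keV·pm (i.e. 1239.842 eV·nm)

For E = 154.8 keV = 154800 eV:
λ = 1239.842 keV·pm / 154.8 keV
λ = 8.0093 pm

Calculate the Compton shift:
Δλ = λ_C(1 - cos(107°)) = 2.4263 × 1.2924
Δλ = 3.1357 pm

Final wavelength:
λ' = 8.0093 + 3.1357 = 11.1450 pm

Final energy:
E' = hc/λ' = 1239.842 / 11.1450 = 111.2464 keV

(Intermediate values are shown rounded; full precision is carried through to the final answer.)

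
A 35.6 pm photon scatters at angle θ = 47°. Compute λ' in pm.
36.3716 pm

Using the Compton scattering formula:
λ' = λ + Δλ = λ + λ_C(1 - cos θ)

Given:
- Initial wavelength λ = 35.6 pm
- Scattering angle θ = 47°
- Compton wavelength λ_C ≈ 2.4263 pm

Calculate the shift:
Δλ = 2.4263 × (1 - cos(47°))
Δλ = 2.4263 × 0.3180
Δλ = 0.7716 pm

Final wavelength:
λ' = 35.6 + 0.7716 = 36.3716 pm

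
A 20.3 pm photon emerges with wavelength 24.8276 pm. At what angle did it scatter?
150.00°

First find the wavelength shift:
Δλ = λ' - λ = 24.8276 - 20.3 = 4.5276 pm

Using Δλ = λ_C(1 - cos θ), with λ_C = h/(m_e·c) ≈ 2.42631024 pm:
cos θ = 1 - Δλ/λ_C
cos θ = 1 - 4.5276/2.42631024
cos θ = -0.866043

θ = arccos(-0.866043)
θ = 150.00°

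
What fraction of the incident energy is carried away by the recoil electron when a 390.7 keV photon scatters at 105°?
0.4904 (or 49.04%)

Calculate initial and final photon energies:

Initial: E₀ = 390.7 keV → λ₀ = 3.1734 pm
Compton shift: Δλ = 3.0543 pm
Final wavelength: λ' = 6.2277 pm
Final energy: E' = 199.0860 keV

Fractional energy loss:
(E₀ - E')/E₀ = (390.7000 - 199.0860)/390.7000
= 191.6140/390.7000
= 0.4904
= 49.04%

(Intermediate values are shown rounded; full precision is carried through to the final answer.)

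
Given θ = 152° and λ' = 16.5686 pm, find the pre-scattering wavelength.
12.0000 pm

From λ' = λ + Δλ, we have λ = λ' - Δλ

First calculate the Compton shift:
Δλ = λ_C(1 - cos θ)
Δλ = 2.4263 × (1 - cos(152°))
Δλ = 2.4263 × 1.8829
Δλ = 4.5686 pm

Initial wavelength:
λ = λ' - Δλ
λ = 16.5686 - 4.5686
λ = 12.0000 pm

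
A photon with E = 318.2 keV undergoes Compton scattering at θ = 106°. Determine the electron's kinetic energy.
140.8648 keV

By energy conservation: K_e = E_initial - E_final

First find the scattered photon energy:
Initial wavelength: λ = hc/E = 3.8964 pm
Compton shift: Δλ = λ_C(1 - cos(106°)) = 3.0951 pm
Final wavelength: λ' = 3.8964 + 3.0951 = 6.9915 pm
Final photon energy: E' = hc/λ' = 177.3352 keV

Electron kinetic energy:
K_e = E - E' = 318.2000 - 177.3352 = 140.8648 keV

(Intermediate values are shown rounded; full precision is carried through to the final answer.)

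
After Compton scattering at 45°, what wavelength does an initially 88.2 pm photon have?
88.9106 pm

Using the Compton formula: λ' = λ + λ_C(1 − cos θ)

For θ = 45°, cos θ = √2/2 (exact) ≈ 0.7071, so:
1 − cos 45° = 1 − (√2/2) ≈ 0.2929

Δλ = λ_C × 0.2929 = 2.4263 × 0.2929 = 0.7106 pm

λ' = 88.2 + 0.7106 = 88.9106 pm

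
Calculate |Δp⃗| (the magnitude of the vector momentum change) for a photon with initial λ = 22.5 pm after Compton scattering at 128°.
4.9048e-23 kg·m/s

Photon momentum magnitude is p = h/λ.

Initial momentum:
p₀ = h/λ = 6.6261e-34/2.2500e-11 = 2.9449e-23 kg·m/s

After scattering:
λ' = λ + Δλ = 22.5 + 3.9201 = 26.4201 pm
p' = h/λ' = 6.6261e-34/2.6420e-11 = 2.5080e-23 kg·m/s

Momentum is a vector; the scattered photon's direction makes angle θ = 128° with the incident direction. The magnitude of the vector change Δp⃗ = p⃗₀ − p⃗' is found from the law of cosines:
|Δp⃗|² = p₀² + p'² − 2p₀p'cos θ
|Δp⃗|² = (2.9449e-23)² + (2.5080e-23)² − 2·2.9449e-23·2.5080e-23·cos(128°)
|Δp⃗| = 4.9048e-23 kg·m/s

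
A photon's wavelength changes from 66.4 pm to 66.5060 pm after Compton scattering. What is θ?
17.00°

First find the wavelength shift:
Δλ = λ' - λ = 66.5060 - 66.4 = 0.1060 pm

Using Δλ = λ_C(1 - cos θ), with λ_C = h/(m_e·c) ≈ 2.42631024 pm:
cos θ = 1 - Δλ/λ_C
cos θ = 1 - 0.1060/2.42631024
cos θ = 0.956312

θ = arccos(0.956312)
θ = 17.00°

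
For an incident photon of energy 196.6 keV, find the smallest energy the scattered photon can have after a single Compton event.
111.1065 keV (at θ = 180°)

The scattered photon has minimum energy when its wavelength is maximum, i.e., when the Compton shift Δλ = λ_C(1 − cos θ) is maximum. This occurs at θ = 180° (backscattering), giving Δλ_max = 2λ_C = 4.8526 pm.

Initial wavelength: λ₀ = hc/E₀ = 6.3064 pm
Maximum final wavelength: λ'_max = λ₀ + 2λ_C = 6.3064 + 4.8526 = 11.1590 pm
Minimum final energy: E'_min = hc/λ'_max = 111.1065 keV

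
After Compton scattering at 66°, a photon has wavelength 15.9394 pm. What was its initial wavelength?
14.5000 pm

From λ' = λ + Δλ, we have λ = λ' - Δλ

First calculate the Compton shift:
Δλ = λ_C(1 - cos θ)
Δλ = 2.4263 × (1 - cos(66°))
Δλ = 2.4263 × 0.5933
Δλ = 1.4394 pm

Initial wavelength:
λ = λ' - Δλ
λ = 15.9394 - 1.4394
λ = 14.5000 pm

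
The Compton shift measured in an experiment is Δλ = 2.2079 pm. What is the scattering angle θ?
84.84°

From the Compton formula Δλ = λ_C(1 - cos θ), we can solve for θ:

cos θ = 1 - Δλ/λ_C

Given:
- Δλ = 2.2079 pm
- λ_C = h/(m_e·c) ≈ 2.42631024 pm

cos θ = 1 - 2.2079/2.42631024
cos θ = 1 - 0.909983
cos θ = 0.090017

θ = arccos(0.090017)
θ = 84.84°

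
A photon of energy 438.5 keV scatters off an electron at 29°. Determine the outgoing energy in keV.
395.9040 keV

First convert energy to wavelength:
λ = hc/E, with hc ≈ 1239.842 keV·pm (i.e. 1239.842 eV·nm)

For E = 438.5 keV = 438500 eV:
λ = 1239.842 keV·pm / 438.5 keV
λ = 2.8275 pm

Calculate the Compton shift:
Δλ = λ_C(1 - cos(29°)) = 2.4263 × 0.1254
Δλ = 0.3042 pm

Final wavelength:
λ' = 2.8275 + 0.3042 = 3.1317 pm

Final energy:
E' = hc/λ' = 1239.842 / 3.1317 = 395.9040 keV

(Intermediate values are shown rounded; full precision is carried through to the final answer.)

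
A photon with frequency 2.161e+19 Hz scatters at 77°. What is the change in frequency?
2.580e+18 Hz (decrease)

Convert frequency to wavelength (c = 299792458 m/s):
λ₀ = c/f₀ = 299792458/2.161e+19 = 1.3872858e-11 m = 13.8729 pm

Calculate Compton shift:
Δλ = λ_C(1 - cos(77°)) = 1.8805 pm

Final wavelength:
λ' = λ₀ + Δλ = 13.8729 + 1.8805 = 15.7534 pm

Final frequency:
f' = c/λ' = 299792458/1.5753367e-11 = 1.9030373e+19 Hz

Frequency shift (decrease):
Δf = f₀ - f' = 2.161e+19 - 1.9030373e+19 = 2.580e+18 Hz

(Intermediate values are shown rounded; full precision is carried through to the final answer.)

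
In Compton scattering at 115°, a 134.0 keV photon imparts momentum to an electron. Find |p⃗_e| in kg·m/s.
1.0491e-22 kg·m/s

The electron is initially at rest, so by conservation of momentum:
p⃗_e = p⃗₀ − p⃗'  (incident photon momentum minus scattered photon momentum)

Photon momentum magnitudes (p = h/λ = E/c):
λ₀ = hc/E₀ = 9.2526 pm → p₀ = h/λ₀ = 7.1613e-23 kg·m/s
Δλ = λ_C(1 − cos 115°) = 3.4517 pm
λ' = 12.7043 pm → p' = h/λ' = 5.2156e-23 kg·m/s

The scattered photon makes angle θ = 115° with the incident direction, so by the law of cosines:
|p⃗_e|² = p₀² + p'² − 2p₀p'cos θ
|p⃗_e|² = (7.1613e-23)² + (5.2156e-23)² − 2·7.1613e-23·5.2156e-23·cos(115°)
|p⃗_e| = 1.0491e-22 kg·m/s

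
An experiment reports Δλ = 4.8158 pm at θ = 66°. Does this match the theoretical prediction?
No, inconsistent

Calculate the expected shift for θ = 66°:

Δλ_expected = λ_C(1 - cos(66°))
Δλ_expected = 2.4263 × (1 - cos(66°))
Δλ_expected = 2.4263 × 0.5933
Δλ_expected = 1.4394 pm

Given shift: 4.8158 pm
Expected shift: 1.4394 pm
Difference: 3.3763 pm

The values do not match. The given shift corresponds to θ ≈ 170.0°, not 66°.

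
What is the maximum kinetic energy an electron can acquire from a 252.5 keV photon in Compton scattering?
125.5046 keV

Maximum energy transfer occurs at θ = 180° (backscattering).

Initial photon: E₀ = 252.5 keV → λ₀ = 4.9103 pm

Maximum Compton shift (at 180°):
Δλ_max = 2λ_C = 2 × 2.4263 = 4.8526 pm

Final wavelength:
λ' = 4.9103 + 4.8526 = 9.7629 pm

Minimum photon energy (maximum energy to electron):
E'_min = hc/λ' = 126.9954 keV

Maximum electron kinetic energy:
K_max = E₀ - E'_min = 252.5000 - 126.9954 = 125.5046 keV

(Intermediate values are shown rounded; full precision is carried through to the final answer.)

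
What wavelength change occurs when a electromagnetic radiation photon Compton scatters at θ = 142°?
4.3383 pm

Using the Compton scattering formula:
Δλ = λ_C(1 - cos θ)

where λ_C = h/(m_e·c) ≈ 2.4263 pm is the Compton wavelength of an electron.

For θ = 142°:
cos(142°) = -0.7880
1 - cos(142°) = 1.7880

Δλ = 2.4263 × 1.7880
Δλ = 4.3383 pm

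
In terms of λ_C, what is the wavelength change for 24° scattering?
0.0865 λ_C

The Compton shift formula is:
Δλ = λ_C(1 - cos θ)

Dividing both sides by λ_C:
Δλ/λ_C = 1 - cos θ

For θ = 24°:
Δλ/λ_C = 1 - cos(24°)
Δλ/λ_C = 1 - 0.9135
Δλ/λ_C = 0.0865

This means the shift is 0.0865 × λ_C = 0.2098 pm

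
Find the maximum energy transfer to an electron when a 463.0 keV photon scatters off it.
298.3565 keV

Maximum energy transfer occurs at θ = 180° (backscattering).

Initial photon: E₀ = 463.0 keV → λ₀ = 2.6778 pm

Maximum Compton shift (at 180°):
Δλ_max = 2λ_C = 2 × 2.4263 = 4.8526 pm

Final wavelength:
λ' = 2.6778 + 4.8526 = 7.5305 pm

Minimum photon energy (maximum energy to electron):
E'_min = hc/λ' = 164.6435 keV

Maximum electron kinetic energy:
K_max = E₀ - E'_min = 463.0000 - 164.6435 = 298.3565 keV

(Intermediate values are shown rounded; full precision is carried through to the final answer.)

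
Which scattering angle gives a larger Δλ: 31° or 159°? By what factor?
159° produces the larger shift by a factor of 13.537

Calculate both shifts using Δλ = λ_C(1 - cos θ):

For θ₁ = 31°:
Δλ₁ = 2.4263 × (1 - cos(31°))
Δλ₁ = 2.4263 × 0.1428
Δλ₁ = 0.3466 pm

For θ₂ = 159°:
Δλ₂ = 2.4263 × (1 - cos(159°))
Δλ₂ = 2.4263 × 1.9336
Δλ₂ = 4.6915 pm

The 159° angle produces the larger shift.
Ratio: 4.6915/0.3466 = 13.537

(Intermediate values are shown rounded; full precision is carried through to the final answer.)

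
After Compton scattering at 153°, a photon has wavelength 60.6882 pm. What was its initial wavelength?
56.1000 pm

From λ' = λ + Δλ, we have λ = λ' - Δλ

First calculate the Compton shift:
Δλ = λ_C(1 - cos θ)
Δλ = 2.4263 × (1 - cos(153°))
Δλ = 2.4263 × 1.8910
Δλ = 4.5882 pm

Initial wavelength:
λ = λ' - Δλ
λ = 60.6882 - 4.5882
λ = 56.1000 pm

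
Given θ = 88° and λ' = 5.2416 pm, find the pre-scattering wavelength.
2.9000 pm

From λ' = λ + Δλ, we have λ = λ' - Δλ

First calculate the Compton shift:
Δλ = λ_C(1 - cos θ)
Δλ = 2.4263 × (1 - cos(88°))
Δλ = 2.4263 × 0.9651
Δλ = 2.3416 pm

Initial wavelength:
λ = λ' - Δλ
λ = 5.2416 - 2.3416
λ = 2.9000 pm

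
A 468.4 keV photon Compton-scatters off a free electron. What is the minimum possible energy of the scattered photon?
165.3212 keV (at θ = 180°)

The scattered photon has minimum energy when its wavelength is maximum, i.e., when the Compton shift Δλ = λ_C(1 − cos θ) is maximum. This occurs at θ = 180° (backscattering), giving Δλ_max = 2λ_C = 4.8526 pm.

Initial wavelength: λ₀ = hc/E₀ = 2.6470 pm
Maximum final wavelength: λ'_max = λ₀ + 2λ_C = 2.6470 + 4.8526 = 7.4996 pm
Minimum final energy: E'_min = hc/λ'_max = 165.3212 keV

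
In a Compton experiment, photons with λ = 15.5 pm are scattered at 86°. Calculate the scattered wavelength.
17.7571 pm

Using the Compton scattering formula:
λ' = λ + Δλ = λ + λ_C(1 - cos θ)

Given:
- Initial wavelength λ = 15.5 pm
- Scattering angle θ = 86°
- Compton wavelength λ_C ≈ 2.4263 pm

Calculate the shift:
Δλ = 2.4263 × (1 - cos(86°))
Δλ = 2.4263 × 0.9302
Δλ = 2.2571 pm

Final wavelength:
λ' = 15.5 + 2.2571 = 17.7571 pm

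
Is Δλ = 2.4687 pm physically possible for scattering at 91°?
Yes, consistent

Calculate the expected shift for θ = 91°:

Δλ_expected = λ_C(1 - cos(91°))
Δλ_expected = 2.4263 × (1 - cos(91°))
Δλ_expected = 2.4263 × 1.0175
Δλ_expected = 2.4687 pm

Given shift: 2.4687 pm
Expected shift: 2.4687 pm
Difference: 0.0000 pm

The values match. This is consistent with Compton scattering at the stated angle.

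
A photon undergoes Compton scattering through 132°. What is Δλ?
4.0498 pm

Using the Compton scattering formula:
Δλ = λ_C(1 - cos θ)

where λ_C = h/(m_e·c) ≈ 2.4263 pm is the Compton wavelength of an electron.

For θ = 132°:
cos(132°) = -0.6691
1 - cos(132°) = 1.6691

Δλ = 2.4263 × 1.6691
Δλ = 4.0498 pm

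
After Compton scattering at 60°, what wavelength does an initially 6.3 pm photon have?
7.5132 pm

Using the Compton formula: λ' = λ + λ_C(1 − cos θ)

For θ = 60°, cos θ = 1/2 (exact) = 0.5000, so:
1 − cos 60° = 1 − (1/2) = 0.5000

Δλ = λ_C × 0.5000 = 2.4263 × 0.5000 = 1.2132 pm

λ' = 6.3 + 1.2132 = 7.5132 pm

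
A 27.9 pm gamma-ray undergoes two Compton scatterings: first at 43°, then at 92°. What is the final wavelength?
31.0628 pm

Apply Compton shift twice:

First scattering at θ₁ = 43°:
Δλ₁ = λ_C(1 - cos(43°))
Δλ₁ = 2.4263 × 0.2686
Δλ₁ = 0.6518 pm

After first scattering:
λ₁ = 27.9 + 0.6518 = 28.5518 pm

Second scattering at θ₂ = 92°:
Δλ₂ = λ_C(1 - cos(92°))
Δλ₂ = 2.4263 × 1.0349
Δλ₂ = 2.5110 pm

Final wavelength:
λ₂ = 28.5518 + 2.5110 = 31.0628 pm

Total shift: Δλ_total = 0.6518 + 2.5110 = 3.1628 pm

(Intermediate values are shown rounded; full precision is carried through to the final answer.)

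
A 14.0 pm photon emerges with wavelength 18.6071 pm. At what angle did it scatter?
154.00°

First find the wavelength shift:
Δλ = λ' - λ = 18.6071 - 14.0 = 4.6071 pm

Using Δλ = λ_C(1 - cos θ), with λ_C = h/(m_e·c) ≈ 2.42631024 pm:
cos θ = 1 - Δλ/λ_C
cos θ = 1 - 4.6071/2.42631024
cos θ = -0.898809

θ = arccos(-0.898809)
θ = 154.00°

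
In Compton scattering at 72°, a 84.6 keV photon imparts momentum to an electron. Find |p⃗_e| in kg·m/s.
5.0562e-23 kg·m/s

The electron is initially at rest, so by conservation of momentum:
p⃗_e = p⃗₀ − p⃗'  (incident photon momentum minus scattered photon momentum)

Photon momentum magnitudes (p = h/λ = E/c):
λ₀ = hc/E₀ = 14.6553 pm → p₀ = h/λ₀ = 4.5213e-23 kg·m/s
Δλ = λ_C(1 − cos 72°) = 1.6765 pm
λ' = 16.3319 pm → p' = h/λ' = 4.0571e-23 kg·m/s

The scattered photon makes angle θ = 72° with the incident direction, so by the law of cosines:
|p⃗_e|² = p₀² + p'² − 2p₀p'cos θ
|p⃗_e|² = (4.5213e-23)² + (4.0571e-23)² − 2·4.5213e-23·4.0571e-23·cos(72°)
|p⃗_e| = 5.0562e-23 kg·m/s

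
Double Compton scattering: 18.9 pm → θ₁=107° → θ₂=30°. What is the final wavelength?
22.3608 pm

Apply Compton shift twice:

First scattering at θ₁ = 107°:
Δλ₁ = λ_C(1 - cos(107°))
Δλ₁ = 2.4263 × 1.2924
Δλ₁ = 3.1357 pm

After first scattering:
λ₁ = 18.9 + 3.1357 = 22.0357 pm

Second scattering at θ₂ = 30°:
Δλ₂ = λ_C(1 - cos(30°))
Δλ₂ = 2.4263 × 0.1340
Δλ₂ = 0.3251 pm

Final wavelength:
λ₂ = 22.0357 + 0.3251 = 22.3608 pm

Total shift: Δλ_total = 3.1357 + 0.3251 = 3.4608 pm

(Intermediate values are shown rounded; full precision is carried through to the final answer.)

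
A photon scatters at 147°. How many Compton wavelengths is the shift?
1.8387 λ_C

The Compton shift formula is:
Δλ = λ_C(1 - cos θ)

Dividing both sides by λ_C:
Δλ/λ_C = 1 - cos θ

For θ = 147°:
Δλ/λ_C = 1 - cos(147°)
Δλ/λ_C = 1 - -0.8387
Δλ/λ_C = 1.8387

This means the shift is 1.8387 × λ_C = 4.4612 pm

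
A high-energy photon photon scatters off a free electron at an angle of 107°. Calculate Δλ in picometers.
3.1357 pm

Using the Compton scattering formula:
Δλ = λ_C(1 - cos θ)

where λ_C = h/(m_e·c) ≈ 2.4263 pm is the Compton wavelength of an electron.

For θ = 107°:
cos(107°) = -0.2924
1 - cos(107°) = 1.2924

Δλ = 2.4263 × 1.2924
Δλ = 3.1357 pm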